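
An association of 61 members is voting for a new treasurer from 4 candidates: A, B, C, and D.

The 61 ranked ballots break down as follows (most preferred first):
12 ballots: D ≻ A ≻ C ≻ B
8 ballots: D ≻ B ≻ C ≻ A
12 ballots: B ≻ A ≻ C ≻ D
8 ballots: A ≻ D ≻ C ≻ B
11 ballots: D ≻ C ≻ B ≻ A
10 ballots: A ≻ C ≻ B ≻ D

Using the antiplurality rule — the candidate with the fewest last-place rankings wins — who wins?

Last-place votes: A 19, B 20, C 0, D 22.

C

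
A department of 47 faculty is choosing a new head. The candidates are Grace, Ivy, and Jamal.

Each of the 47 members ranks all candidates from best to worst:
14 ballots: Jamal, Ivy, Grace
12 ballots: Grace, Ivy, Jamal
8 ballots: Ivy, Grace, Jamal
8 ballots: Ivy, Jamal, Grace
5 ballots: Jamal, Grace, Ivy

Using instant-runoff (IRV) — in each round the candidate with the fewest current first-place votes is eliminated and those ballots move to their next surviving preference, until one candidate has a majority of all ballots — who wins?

Ivy

Round 1: Grace 12, Ivy 16, Jamal 19. Grace eliminated.
Round 2: Ivy 28, Jamal 19. Ivy has a majority (≥24).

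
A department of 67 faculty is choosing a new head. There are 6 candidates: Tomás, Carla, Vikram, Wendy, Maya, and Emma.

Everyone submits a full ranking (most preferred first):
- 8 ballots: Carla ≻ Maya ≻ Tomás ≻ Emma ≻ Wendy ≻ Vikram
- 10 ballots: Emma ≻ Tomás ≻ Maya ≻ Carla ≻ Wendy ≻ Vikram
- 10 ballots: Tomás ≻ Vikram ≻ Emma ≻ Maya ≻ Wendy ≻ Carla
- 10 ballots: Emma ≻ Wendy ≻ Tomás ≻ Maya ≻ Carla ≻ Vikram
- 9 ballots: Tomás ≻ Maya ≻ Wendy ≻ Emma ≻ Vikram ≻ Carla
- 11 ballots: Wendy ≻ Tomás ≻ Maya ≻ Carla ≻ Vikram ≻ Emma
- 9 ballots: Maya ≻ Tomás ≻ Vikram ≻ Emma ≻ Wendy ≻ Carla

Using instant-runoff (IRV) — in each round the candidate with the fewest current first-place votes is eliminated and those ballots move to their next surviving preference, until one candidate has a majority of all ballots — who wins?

Round 1: Tomás 19, Carla 8, Vikram 0, Wendy 11, Maya 9, Emma 20. Vikram eliminated.
Round 2: Tomás 19, Carla 8, Wendy 11, Maya 9, Emma 20. Carla eliminated.
Round 3: Tomás 19, Wendy 11, Maya 17, Emma 20. Wendy eliminated.
Round 4: Tomás 30, Maya 17, Emma 20. Maya eliminated.
Round 5: Tomás 47, Emma 20. Tomás has a majority (≥34).

Tomás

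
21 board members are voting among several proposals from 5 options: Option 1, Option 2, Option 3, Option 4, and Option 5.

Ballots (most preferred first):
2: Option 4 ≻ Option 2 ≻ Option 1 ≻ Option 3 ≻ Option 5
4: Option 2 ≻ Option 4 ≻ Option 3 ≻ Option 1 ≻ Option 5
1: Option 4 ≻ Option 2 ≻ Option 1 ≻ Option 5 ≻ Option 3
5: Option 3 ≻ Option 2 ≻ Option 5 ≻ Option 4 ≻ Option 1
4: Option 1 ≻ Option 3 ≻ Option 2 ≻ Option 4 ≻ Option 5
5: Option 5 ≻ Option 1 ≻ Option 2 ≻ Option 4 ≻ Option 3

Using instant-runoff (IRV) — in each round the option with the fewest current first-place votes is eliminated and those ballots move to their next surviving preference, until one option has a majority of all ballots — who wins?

Option 2

Round 1: Option 1 4, Option 2 4, Option 3 5, Option 4 3, Option 5 5. Option 4 eliminated.
Round 2: Option 1 4, Option 2 7, Option 3 5, Option 5 5. Option 1 eliminated.
Round 3: Option 2 7, Option 3 9, Option 5 5. Option 5 eliminated.
Round 4: Option 2 12, Option 3 9. Option 2 has a majority (≥11).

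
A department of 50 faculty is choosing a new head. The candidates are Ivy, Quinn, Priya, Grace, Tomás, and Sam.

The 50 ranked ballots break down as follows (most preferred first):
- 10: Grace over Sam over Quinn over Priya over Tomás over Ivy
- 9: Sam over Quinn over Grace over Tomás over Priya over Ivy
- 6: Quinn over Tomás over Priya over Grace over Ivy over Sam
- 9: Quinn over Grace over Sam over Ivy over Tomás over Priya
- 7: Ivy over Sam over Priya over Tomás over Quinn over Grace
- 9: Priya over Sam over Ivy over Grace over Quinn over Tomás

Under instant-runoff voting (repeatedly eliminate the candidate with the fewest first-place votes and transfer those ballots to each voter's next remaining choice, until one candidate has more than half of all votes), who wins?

Round 1: Ivy 7, Quinn 15, Priya 9, Grace 10, Tomás 0, Sam 9. Tomás eliminated.
Round 2: Ivy 7, Quinn 15, Priya 9, Grace 10, Sam 9. Ivy eliminated.
Round 3: Quinn 15, Priya 9, Grace 10, Sam 16. Priya eliminated.
Round 4: Quinn 15, Grace 10, Sam 25. Grace eliminated.
Round 5: Quinn 15, Sam 35. Sam has a majority (≥26).

Sam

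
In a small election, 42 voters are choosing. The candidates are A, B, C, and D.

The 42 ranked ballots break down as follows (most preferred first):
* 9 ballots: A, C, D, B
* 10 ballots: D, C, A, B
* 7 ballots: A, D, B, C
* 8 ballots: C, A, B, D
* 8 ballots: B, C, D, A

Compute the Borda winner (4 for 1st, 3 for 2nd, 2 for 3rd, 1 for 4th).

A: 9×4 + 10×2 + 7×4 + 8×3 + 8×1 = 116
B: 9×1 + 10×1 + 7×2 + 8×2 + 8×4 = 81
C: 9×3 + 10×3 + 7×1 + 8×4 + 8×3 = 120
D: 9×2 + 10×4 + 7×3 + 8×1 + 8×2 = 103

C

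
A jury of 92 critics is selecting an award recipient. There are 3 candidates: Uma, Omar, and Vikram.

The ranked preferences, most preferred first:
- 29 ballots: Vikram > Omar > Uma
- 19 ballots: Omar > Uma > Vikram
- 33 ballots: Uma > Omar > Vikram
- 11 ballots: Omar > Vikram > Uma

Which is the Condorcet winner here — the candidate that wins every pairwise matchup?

Omar vs Uma: 59–33
Omar vs Vikram: 63–29
Omar beats every other candidate.

Omar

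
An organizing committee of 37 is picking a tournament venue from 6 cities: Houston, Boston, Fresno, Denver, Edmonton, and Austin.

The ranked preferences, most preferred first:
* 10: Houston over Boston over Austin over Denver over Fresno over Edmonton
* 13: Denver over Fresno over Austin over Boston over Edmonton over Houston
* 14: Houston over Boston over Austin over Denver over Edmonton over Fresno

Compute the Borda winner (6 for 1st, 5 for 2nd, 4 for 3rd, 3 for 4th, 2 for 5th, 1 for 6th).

Boston

Houston: 10×6 + 13×1 + 14×6 = 157
Boston: 10×5 + 13×3 + 14×5 = 159
Fresno: 10×2 + 13×5 + 14×1 = 99
Denver: 10×3 + 13×6 + 14×3 = 150
Edmonton: 10×1 + 13×2 + 14×2 = 64
Austin: 10×4 + 13×4 + 14×4 = 148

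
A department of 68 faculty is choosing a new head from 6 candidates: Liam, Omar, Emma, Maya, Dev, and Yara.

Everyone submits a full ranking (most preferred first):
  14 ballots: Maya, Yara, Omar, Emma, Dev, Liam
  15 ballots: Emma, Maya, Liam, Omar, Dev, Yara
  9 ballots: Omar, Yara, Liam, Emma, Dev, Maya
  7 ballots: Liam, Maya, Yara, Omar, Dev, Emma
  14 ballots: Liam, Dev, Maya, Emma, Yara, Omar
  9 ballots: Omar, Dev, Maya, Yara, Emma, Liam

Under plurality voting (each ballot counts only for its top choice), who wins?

First-place votes: Liam 21, Omar 18, Emma 15, Maya 14, Dev 0, Yara 0.

Liam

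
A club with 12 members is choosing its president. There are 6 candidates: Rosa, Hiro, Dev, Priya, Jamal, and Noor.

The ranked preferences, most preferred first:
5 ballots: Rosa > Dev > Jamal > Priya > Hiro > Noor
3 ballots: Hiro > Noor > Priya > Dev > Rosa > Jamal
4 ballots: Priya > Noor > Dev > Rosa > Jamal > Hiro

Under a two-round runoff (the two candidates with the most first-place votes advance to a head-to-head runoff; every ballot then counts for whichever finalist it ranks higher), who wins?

Priya

Round 1 first-place votes: Rosa 5, Hiro 3, Dev 0, Priya 4, Jamal 0, Noor 0. Rosa and Priya advance.
Runoff: Rosa is ranked above Priya on 5 ballots, Priya above Rosa on 7.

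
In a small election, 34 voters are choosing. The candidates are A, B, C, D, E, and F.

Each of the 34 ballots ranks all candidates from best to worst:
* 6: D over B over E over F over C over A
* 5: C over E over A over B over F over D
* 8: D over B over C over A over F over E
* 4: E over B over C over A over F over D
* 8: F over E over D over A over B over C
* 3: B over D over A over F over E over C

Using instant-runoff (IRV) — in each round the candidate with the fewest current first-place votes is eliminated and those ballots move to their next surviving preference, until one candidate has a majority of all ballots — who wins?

Round 1: A 0, B 3, C 5, D 14, E 4, F 8. A eliminated.
Round 2: B 3, C 5, D 14, E 4, F 8. B eliminated.
Round 3: C 5, D 17, E 4, F 8. E eliminated.
Round 4: C 9, D 17, F 8. F eliminated.
Round 5: C 9, D 25. D has a majority (≥18).

D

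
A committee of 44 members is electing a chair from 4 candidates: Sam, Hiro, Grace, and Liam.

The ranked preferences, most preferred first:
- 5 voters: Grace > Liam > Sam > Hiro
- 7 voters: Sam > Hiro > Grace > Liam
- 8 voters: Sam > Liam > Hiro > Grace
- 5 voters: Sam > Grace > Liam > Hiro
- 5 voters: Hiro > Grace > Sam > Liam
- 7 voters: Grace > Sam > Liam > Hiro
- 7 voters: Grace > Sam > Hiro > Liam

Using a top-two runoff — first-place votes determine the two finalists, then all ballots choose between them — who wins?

Round 1 first-place votes: Sam 20, Hiro 5, Grace 19, Liam 0. Sam and Grace advance.
Runoff: Sam is ranked above Grace on 20 ballots, Grace above Sam on 24.

Grace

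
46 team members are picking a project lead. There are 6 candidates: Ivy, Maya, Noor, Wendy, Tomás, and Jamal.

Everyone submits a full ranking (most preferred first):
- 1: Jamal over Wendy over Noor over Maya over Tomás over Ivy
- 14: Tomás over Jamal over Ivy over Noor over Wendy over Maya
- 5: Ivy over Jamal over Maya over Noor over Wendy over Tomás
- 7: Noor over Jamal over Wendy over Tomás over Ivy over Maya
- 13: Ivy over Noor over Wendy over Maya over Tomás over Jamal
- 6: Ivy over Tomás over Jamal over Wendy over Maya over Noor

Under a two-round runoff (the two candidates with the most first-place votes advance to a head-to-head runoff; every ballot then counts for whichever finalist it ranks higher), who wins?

Ivy

Round 1 first-place votes: Ivy 24, Maya 0, Noor 7, Wendy 0, Tomás 14, Jamal 1. Ivy and Tomás advance.
Runoff: Ivy is ranked above Tomás on 24 ballots, Tomás above Ivy on 22.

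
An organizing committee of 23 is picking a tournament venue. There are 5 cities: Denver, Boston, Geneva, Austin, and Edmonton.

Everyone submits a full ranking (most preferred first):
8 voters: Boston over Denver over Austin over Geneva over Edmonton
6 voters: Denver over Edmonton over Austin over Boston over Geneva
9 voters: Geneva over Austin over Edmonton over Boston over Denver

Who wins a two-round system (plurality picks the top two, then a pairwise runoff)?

Round 1 first-place votes: Denver 6, Boston 8, Geneva 9, Austin 0, Edmonton 0. Geneva and Boston advance.
Runoff: Geneva is ranked above Boston on 9 ballots, Boston above Geneva on 14.

Boston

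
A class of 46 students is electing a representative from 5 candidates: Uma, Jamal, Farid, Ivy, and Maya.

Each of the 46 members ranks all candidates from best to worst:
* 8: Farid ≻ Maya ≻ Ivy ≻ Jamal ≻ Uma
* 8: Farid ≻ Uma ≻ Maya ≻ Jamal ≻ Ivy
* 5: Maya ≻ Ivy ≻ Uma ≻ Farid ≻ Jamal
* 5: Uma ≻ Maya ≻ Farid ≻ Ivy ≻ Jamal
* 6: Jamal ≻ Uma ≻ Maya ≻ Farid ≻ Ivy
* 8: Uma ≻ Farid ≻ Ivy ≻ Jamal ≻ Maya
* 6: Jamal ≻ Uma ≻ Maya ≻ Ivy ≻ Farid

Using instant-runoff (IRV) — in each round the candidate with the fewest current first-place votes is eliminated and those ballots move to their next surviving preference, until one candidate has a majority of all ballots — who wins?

Uma

Round 1: Uma 13, Jamal 12, Farid 16, Ivy 0, Maya 5. Ivy eliminated.
Round 2: Uma 13, Jamal 12, Farid 16, Maya 5. Maya eliminated.
Round 3: Uma 18, Jamal 12, Farid 16. Jamal eliminated.
Round 4: Uma 30, Farid 16. Uma has a majority (≥24).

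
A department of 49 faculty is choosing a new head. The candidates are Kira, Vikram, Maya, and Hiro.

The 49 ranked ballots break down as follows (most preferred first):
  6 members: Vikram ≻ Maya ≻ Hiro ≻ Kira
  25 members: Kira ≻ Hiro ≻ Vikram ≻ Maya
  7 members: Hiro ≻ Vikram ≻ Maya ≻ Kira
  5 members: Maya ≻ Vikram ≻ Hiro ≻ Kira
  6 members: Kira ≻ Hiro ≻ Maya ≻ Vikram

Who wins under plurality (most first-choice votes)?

Kira

First-place votes: Kira 31, Vikram 6, Maya 5, Hiro 7.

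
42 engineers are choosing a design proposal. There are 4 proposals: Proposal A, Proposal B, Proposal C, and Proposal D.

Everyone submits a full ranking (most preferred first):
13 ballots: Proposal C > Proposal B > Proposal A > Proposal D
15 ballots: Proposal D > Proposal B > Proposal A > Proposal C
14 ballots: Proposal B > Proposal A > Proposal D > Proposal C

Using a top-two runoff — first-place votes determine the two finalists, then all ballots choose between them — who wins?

Round 1 first-place votes: Proposal A 0, Proposal B 14, Proposal C 13, Proposal D 15. Proposal D and Proposal B advance.
Runoff: Proposal D is ranked above Proposal B on 15 ballots, Proposal B above Proposal D on 27.

Proposal B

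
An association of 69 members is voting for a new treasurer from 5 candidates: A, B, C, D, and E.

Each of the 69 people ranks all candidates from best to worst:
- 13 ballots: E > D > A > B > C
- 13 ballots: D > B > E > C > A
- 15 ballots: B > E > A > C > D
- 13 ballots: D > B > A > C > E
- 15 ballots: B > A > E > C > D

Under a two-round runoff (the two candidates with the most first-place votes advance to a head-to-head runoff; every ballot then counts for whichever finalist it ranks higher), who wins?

Round 1 first-place votes: A 0, B 30, C 0, D 26, E 13. B and D advance.
Runoff: B is ranked above D on 30 ballots, D above B on 39.

D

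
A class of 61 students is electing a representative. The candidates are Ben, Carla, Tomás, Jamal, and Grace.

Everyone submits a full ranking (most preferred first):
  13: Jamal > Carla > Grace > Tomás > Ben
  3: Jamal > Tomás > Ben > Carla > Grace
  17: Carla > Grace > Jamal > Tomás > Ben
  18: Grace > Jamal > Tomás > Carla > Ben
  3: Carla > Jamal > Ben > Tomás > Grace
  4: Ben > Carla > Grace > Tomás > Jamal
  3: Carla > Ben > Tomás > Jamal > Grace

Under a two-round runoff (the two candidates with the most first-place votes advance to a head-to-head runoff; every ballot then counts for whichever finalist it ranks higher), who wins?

Carla

Round 1 first-place votes: Ben 4, Carla 23, Tomás 0, Jamal 16, Grace 18. Carla and Grace advance.
Runoff: Carla is ranked above Grace on 43 ballots, Grace above Carla on 18.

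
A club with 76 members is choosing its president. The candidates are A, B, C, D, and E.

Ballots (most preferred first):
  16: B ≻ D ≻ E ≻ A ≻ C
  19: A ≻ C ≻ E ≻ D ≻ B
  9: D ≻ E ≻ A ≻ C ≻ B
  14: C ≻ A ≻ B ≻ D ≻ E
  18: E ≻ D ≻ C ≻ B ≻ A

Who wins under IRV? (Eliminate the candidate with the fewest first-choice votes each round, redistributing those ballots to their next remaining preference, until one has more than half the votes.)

Round 1: A 19, B 16, C 14, D 9, E 18. D eliminated.
Round 2: A 19, B 16, C 14, E 27. C eliminated.
Round 3: A 33, B 16, E 27. B eliminated.
Round 4: A 33, E 43. E has a majority (≥39).

E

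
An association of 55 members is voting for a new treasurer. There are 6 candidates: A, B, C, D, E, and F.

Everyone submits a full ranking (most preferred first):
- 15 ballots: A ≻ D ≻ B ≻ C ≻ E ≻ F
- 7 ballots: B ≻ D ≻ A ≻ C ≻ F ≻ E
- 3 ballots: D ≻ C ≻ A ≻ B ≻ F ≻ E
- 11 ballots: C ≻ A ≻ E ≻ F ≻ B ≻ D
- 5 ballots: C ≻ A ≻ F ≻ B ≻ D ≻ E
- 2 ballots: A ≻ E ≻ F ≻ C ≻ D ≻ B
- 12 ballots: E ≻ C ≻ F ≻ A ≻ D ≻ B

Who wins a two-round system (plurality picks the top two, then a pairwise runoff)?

Round 1 first-place votes: A 17, B 7, C 16, D 3, E 12, F 0. A and C advance.
Runoff: A is ranked above C on 24 ballots, C above A on 31.

C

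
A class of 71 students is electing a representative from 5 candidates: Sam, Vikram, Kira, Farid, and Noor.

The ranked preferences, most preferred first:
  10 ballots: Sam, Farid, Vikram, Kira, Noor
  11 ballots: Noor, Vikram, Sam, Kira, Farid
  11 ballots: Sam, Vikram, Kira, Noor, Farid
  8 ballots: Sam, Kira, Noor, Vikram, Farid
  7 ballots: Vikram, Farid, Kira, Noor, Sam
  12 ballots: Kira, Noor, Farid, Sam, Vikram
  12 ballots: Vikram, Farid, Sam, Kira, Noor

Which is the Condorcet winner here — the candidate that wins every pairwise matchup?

Sam vs Vikram: 41–30
Sam vs Kira: 52–19
Sam vs Farid: 40–31
Sam vs Noor: 41–30
Sam beats every other candidate.

Sam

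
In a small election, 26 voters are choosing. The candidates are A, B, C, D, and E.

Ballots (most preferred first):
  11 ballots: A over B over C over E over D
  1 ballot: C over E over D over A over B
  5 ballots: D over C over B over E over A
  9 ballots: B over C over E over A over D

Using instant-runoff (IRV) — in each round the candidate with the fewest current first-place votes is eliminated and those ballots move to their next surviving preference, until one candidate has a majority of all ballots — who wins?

Round 1: A 11, B 9, C 1, D 5, E 0. E eliminated.
Round 2: A 11, B 9, C 1, D 5. C eliminated.
Round 3: A 11, B 9, D 6. D eliminated.
Round 4: A 12, B 14. B has a majority (≥14).

B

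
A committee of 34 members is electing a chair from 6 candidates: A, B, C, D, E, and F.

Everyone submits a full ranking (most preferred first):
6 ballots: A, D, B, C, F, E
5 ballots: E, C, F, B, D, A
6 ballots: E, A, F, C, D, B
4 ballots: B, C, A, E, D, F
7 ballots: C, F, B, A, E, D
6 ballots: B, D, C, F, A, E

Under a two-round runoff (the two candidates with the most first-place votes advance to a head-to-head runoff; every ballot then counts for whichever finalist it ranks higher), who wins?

B

Round 1 first-place votes: A 6, B 10, C 7, D 0, E 11, F 0. E and B advance.
Runoff: E is ranked above B on 11 ballots, B above E on 23.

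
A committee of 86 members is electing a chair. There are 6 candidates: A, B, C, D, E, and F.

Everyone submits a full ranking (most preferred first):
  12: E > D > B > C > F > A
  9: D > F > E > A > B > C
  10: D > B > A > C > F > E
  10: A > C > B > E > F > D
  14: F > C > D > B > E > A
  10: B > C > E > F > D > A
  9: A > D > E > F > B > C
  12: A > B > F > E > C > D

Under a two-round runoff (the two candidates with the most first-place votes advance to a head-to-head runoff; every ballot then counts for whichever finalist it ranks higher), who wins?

Round 1 first-place votes: A 31, B 10, C 0, D 19, E 12, F 14. A and D advance.
Runoff: A is ranked above D on 31 ballots, D above A on 55.

D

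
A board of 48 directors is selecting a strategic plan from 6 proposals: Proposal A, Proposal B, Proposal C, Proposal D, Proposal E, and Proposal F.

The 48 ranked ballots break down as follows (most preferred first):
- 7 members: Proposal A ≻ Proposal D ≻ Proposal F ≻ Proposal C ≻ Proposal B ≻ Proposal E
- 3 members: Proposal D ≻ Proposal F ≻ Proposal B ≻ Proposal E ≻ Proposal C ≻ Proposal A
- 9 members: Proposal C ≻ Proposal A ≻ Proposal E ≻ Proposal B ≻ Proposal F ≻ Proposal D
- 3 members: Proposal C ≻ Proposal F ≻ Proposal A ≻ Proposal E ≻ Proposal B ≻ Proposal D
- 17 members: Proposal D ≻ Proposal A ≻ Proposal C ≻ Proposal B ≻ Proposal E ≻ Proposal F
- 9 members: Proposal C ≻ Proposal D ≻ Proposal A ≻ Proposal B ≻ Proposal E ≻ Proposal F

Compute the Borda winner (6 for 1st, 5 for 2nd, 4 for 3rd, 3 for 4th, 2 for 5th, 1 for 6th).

Proposal A: 7×6 + 3×1 + 9×5 + 3×4 + 17×5 + 9×4 = 223
Proposal B: 7×2 + 3×4 + 9×3 + 3×2 + 17×3 + 9×3 = 137
Proposal C: 7×3 + 3×2 + 9×6 + 3×6 + 17×4 + 9×6 = 221
Proposal D: 7×5 + 3×6 + 9×1 + 3×1 + 17×6 + 9×5 = 212
Proposal E: 7×1 + 3×3 + 9×4 + 3×3 + 17×2 + 9×2 = 113
Proposal F: 7×4 + 3×5 + 9×2 + 3×5 + 17×1 + 9×1 = 102

Proposal A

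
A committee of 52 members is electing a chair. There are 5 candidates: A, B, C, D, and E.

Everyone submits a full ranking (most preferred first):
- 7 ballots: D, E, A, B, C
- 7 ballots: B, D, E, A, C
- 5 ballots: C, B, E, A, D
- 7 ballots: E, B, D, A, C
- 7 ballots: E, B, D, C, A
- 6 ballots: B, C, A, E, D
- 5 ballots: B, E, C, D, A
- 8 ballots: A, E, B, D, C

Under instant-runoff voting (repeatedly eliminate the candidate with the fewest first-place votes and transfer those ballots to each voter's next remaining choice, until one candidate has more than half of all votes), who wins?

Round 1: A 8, B 18, C 5, D 7, E 14. C eliminated.
Round 2: A 8, B 23, D 7, E 14. D eliminated.
Round 3: A 8, B 23, E 21. A eliminated.
Round 4: B 23, E 29. E has a majority (≥27).

E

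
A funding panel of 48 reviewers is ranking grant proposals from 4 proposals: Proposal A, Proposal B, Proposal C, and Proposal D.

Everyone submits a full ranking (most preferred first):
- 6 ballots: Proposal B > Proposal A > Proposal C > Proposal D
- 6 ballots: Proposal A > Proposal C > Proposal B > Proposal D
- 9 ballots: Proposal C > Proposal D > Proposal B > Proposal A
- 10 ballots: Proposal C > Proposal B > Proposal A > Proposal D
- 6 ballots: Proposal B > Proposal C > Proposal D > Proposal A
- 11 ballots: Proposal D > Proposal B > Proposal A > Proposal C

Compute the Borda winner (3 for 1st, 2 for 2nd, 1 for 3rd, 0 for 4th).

Proposal B

Proposal A: 6×2 + 6×3 + 9×0 + 10×1 + 6×0 + 11×1 = 51
Proposal B: 6×3 + 6×1 + 9×1 + 10×2 + 6×3 + 11×2 = 93
Proposal C: 6×1 + 6×2 + 9×3 + 10×3 + 6×2 + 11×0 = 87
Proposal D: 6×0 + 6×0 + 9×2 + 10×0 + 6×1 + 11×3 = 57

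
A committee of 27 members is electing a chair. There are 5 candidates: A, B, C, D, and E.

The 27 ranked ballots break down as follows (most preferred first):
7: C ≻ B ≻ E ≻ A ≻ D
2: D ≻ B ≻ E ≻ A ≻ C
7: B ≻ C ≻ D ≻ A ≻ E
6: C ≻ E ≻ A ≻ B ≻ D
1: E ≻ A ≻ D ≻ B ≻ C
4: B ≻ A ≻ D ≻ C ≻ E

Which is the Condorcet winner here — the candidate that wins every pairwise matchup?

B

B vs A: 20–7
B vs C: 14–13
B vs D: 24–3
B vs E: 20–7
B beats every other candidate.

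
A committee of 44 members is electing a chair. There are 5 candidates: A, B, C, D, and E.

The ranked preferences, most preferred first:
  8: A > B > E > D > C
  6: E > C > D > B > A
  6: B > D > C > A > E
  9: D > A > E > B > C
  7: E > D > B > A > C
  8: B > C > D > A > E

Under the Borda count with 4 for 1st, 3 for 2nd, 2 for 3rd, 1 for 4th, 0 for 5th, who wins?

A: 8×4 + 6×0 + 6×1 + 9×3 + 7×1 + 8×1 = 80
B: 8×3 + 6×1 + 6×4 + 9×1 + 7×2 + 8×4 = 109
C: 8×0 + 6×3 + 6×2 + 9×0 + 7×0 + 8×3 = 54
D: 8×1 + 6×2 + 6×3 + 9×4 + 7×3 + 8×2 = 111
E: 8×2 + 6×4 + 6×0 + 9×2 + 7×4 + 8×0 = 86

D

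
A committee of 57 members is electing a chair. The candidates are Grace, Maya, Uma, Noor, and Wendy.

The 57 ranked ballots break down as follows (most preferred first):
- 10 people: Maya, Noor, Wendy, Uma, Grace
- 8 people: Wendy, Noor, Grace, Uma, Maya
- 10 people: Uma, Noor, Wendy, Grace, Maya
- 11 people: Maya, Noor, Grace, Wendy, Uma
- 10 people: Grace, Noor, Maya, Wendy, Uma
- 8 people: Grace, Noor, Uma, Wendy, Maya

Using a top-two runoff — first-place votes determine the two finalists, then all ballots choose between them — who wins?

Round 1 first-place votes: Grace 18, Maya 21, Uma 10, Noor 0, Wendy 8. Maya and Grace advance.
Runoff: Maya is ranked above Grace on 21 ballots, Grace above Maya on 36.

Grace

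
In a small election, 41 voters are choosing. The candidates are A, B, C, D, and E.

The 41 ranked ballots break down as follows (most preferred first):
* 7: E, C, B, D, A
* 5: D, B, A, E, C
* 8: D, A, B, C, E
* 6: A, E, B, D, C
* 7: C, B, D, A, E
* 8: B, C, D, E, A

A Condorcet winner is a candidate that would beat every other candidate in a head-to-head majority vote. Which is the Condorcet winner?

B

B vs A: 27–14
B vs C: 27–14
B vs D: 28–13
B vs E: 28–13
B beats every other candidate.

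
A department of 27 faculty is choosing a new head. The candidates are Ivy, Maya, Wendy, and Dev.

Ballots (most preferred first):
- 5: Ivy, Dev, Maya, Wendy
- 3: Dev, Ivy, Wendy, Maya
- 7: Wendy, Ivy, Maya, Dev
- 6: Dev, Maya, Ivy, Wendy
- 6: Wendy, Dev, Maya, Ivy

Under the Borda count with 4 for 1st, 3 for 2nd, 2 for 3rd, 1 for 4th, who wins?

Dev

Ivy: 5×4 + 3×3 + 7×3 + 6×2 + 6×1 = 68
Maya: 5×2 + 3×1 + 7×2 + 6×3 + 6×2 = 57
Wendy: 5×1 + 3×2 + 7×4 + 6×1 + 6×4 = 69
Dev: 5×3 + 3×4 + 7×1 + 6×4 + 6×3 = 76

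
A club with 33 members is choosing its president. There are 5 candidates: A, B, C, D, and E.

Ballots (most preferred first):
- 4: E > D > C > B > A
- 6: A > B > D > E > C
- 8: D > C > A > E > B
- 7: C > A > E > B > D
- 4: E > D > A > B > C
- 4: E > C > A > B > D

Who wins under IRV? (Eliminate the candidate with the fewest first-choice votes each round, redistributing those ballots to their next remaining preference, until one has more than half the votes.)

Round 1: A 6, B 0, C 7, D 8, E 12. B eliminated.
Round 2: A 6, C 7, D 8, E 12. A eliminated.
Round 3: C 7, D 14, E 12. C eliminated.
Round 4: D 14, E 19. E has a majority (≥17).

E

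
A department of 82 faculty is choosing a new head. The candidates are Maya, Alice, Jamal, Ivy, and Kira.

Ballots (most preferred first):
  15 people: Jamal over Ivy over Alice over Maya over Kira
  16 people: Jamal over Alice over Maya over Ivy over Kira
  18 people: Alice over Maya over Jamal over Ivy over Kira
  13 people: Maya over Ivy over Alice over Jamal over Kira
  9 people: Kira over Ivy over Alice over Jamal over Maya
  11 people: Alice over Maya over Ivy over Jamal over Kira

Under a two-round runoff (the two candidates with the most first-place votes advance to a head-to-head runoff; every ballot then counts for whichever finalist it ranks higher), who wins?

Round 1 first-place votes: Maya 13, Alice 29, Jamal 31, Ivy 0, Kira 9. Jamal and Alice advance.
Runoff: Jamal is ranked above Alice on 31 ballots, Alice above Jamal on 51.

Alice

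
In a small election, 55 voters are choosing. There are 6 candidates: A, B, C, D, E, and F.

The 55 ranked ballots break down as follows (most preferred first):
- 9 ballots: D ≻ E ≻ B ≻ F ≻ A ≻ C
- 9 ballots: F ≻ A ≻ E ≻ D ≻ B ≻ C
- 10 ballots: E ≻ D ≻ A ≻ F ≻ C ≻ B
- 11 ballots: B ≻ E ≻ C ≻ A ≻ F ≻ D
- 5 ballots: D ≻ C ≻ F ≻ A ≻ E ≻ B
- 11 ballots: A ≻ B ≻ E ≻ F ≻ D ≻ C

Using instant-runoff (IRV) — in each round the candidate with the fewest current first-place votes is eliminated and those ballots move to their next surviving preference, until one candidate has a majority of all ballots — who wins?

Round 1: A 11, B 11, C 0, D 14, E 10, F 9. C eliminated.
Round 2: A 11, B 11, D 14, E 10, F 9. F eliminated.
Round 3: A 20, B 11, D 14, E 10. E eliminated.
Round 4: A 20, B 11, D 24. B eliminated.
Round 5: A 31, D 24. A has a majority (≥28).

A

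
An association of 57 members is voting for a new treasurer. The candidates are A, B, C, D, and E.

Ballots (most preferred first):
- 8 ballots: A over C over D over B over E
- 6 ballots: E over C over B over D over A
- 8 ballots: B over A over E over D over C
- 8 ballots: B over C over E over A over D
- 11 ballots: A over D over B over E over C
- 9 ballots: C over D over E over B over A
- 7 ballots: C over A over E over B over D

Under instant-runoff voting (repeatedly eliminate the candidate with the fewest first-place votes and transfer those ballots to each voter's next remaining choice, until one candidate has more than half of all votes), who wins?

C

Round 1: A 19, B 16, C 16, D 0, E 6. D eliminated.
Round 2: A 19, B 16, C 16, E 6. E eliminated.
Round 3: A 19, B 16, C 22. B eliminated.
Round 4: A 27, C 30. C has a majority (≥29).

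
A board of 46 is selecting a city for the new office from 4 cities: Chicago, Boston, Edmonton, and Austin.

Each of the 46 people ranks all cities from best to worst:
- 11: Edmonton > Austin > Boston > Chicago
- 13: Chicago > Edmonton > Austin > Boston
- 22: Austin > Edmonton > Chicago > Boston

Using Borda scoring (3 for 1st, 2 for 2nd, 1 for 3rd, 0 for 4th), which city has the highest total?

Chicago: 11×0 + 13×3 + 22×1 = 61
Boston: 11×1 + 13×0 + 22×0 = 11
Edmonton: 11×3 + 13×2 + 22×2 = 103
Austin: 11×2 + 13×1 + 22×3 = 101

Edmonton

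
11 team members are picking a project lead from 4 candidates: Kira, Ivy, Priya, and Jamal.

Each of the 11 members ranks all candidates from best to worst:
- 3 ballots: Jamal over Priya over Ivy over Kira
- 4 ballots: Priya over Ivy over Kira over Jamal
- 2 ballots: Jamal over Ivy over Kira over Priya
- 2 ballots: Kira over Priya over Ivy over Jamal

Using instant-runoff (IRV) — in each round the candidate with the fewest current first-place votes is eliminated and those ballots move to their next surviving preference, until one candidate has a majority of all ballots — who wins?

Priya

Round 1: Kira 2, Ivy 0, Priya 4, Jamal 5. Ivy eliminated.
Round 2: Kira 2, Priya 4, Jamal 5. Kira eliminated.
Round 3: Priya 6, Jamal 5. Priya has a majority (≥6).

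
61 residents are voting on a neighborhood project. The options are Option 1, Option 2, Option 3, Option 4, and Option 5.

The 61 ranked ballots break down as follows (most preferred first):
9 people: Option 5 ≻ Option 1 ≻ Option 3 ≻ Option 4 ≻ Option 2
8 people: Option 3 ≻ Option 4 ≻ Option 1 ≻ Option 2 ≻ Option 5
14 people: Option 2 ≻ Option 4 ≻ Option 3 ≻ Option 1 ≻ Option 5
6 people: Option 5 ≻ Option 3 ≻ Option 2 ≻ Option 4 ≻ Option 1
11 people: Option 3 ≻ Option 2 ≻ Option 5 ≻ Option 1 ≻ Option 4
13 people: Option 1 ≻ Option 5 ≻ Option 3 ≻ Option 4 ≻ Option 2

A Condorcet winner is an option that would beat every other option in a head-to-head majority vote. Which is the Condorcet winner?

Option 3

Option 3 vs Option 1: 39–22
Option 3 vs Option 2: 47–14
Option 3 vs Option 4: 47–14
Option 3 vs Option 5: 33–28
Option 3 beats every other option.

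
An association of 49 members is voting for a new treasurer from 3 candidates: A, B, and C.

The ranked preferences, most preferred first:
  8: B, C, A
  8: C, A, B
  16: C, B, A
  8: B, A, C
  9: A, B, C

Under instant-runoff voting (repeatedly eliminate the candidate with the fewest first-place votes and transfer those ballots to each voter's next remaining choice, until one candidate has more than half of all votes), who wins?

Round 1: A 9, B 16, C 24. A eliminated.
Round 2: B 25, C 24. B has a majority (≥25).

B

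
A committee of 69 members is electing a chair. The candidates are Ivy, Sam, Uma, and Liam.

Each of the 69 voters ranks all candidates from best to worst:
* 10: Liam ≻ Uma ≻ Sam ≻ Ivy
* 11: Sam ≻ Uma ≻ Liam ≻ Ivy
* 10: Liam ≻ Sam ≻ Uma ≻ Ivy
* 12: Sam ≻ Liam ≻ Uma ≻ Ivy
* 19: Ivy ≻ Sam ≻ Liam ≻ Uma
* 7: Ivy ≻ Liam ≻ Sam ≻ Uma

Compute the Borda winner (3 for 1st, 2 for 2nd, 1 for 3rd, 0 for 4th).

Ivy: 10×0 + 11×0 + 10×0 + 12×0 + 19×3 + 7×3 = 78
Sam: 10×1 + 11×3 + 10×2 + 12×3 + 19×2 + 7×1 = 144
Uma: 10×2 + 11×2 + 10×1 + 12×1 + 19×0 + 7×0 = 64
Liam: 10×3 + 11×1 + 10×3 + 12×2 + 19×1 + 7×2 = 128

Sam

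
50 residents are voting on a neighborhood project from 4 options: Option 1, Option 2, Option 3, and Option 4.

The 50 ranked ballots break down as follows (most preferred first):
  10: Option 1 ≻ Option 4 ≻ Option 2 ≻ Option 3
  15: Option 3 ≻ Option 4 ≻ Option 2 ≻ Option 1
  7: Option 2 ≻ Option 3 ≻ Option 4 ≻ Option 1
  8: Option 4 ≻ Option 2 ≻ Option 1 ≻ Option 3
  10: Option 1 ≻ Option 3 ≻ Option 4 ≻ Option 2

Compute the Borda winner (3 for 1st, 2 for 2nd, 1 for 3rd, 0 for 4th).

Option 4

Option 1: 10×3 + 15×0 + 7×0 + 8×1 + 10×3 = 68
Option 2: 10×1 + 15×1 + 7×3 + 8×2 + 10×0 = 62
Option 3: 10×0 + 15×3 + 7×2 + 8×0 + 10×2 = 79
Option 4: 10×2 + 15×2 + 7×1 + 8×3 + 10×1 = 91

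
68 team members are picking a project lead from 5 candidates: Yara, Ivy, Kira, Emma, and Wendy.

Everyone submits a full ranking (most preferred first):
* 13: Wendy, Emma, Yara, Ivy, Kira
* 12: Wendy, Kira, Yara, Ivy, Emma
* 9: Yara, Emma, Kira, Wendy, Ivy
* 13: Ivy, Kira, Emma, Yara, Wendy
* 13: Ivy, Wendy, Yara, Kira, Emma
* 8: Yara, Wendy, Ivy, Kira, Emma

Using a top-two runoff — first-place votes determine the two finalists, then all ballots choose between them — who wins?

Round 1 first-place votes: Yara 17, Ivy 26, Kira 0, Emma 0, Wendy 25. Ivy and Wendy advance.
Runoff: Ivy is ranked above Wendy on 26 ballots, Wendy above Ivy on 42.

Wendy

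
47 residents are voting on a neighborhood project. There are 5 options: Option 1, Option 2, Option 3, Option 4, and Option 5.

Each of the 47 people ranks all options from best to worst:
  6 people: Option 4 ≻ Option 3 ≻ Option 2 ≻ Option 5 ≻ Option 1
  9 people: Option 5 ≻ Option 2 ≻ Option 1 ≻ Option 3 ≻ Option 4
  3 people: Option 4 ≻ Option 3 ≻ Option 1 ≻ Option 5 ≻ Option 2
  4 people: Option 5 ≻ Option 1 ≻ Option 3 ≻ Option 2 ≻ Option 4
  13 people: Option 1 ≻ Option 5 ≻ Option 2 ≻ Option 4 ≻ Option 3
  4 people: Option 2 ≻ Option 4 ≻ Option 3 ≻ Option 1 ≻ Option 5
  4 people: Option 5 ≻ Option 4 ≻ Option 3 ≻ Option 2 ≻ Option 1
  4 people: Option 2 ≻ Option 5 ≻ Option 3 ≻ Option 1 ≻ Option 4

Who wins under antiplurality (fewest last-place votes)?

Option 2

Last-place votes: Option 1 10, Option 2 3, Option 3 13, Option 4 17, Option 5 4.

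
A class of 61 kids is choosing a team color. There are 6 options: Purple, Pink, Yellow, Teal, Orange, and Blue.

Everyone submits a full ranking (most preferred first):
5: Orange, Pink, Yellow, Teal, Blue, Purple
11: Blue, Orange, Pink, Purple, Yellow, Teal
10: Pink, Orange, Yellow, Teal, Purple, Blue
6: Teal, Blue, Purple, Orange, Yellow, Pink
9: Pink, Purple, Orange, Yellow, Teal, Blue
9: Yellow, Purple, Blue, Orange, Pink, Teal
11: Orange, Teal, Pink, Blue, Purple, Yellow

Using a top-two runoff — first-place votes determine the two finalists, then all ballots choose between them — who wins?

Orange

Round 1 first-place votes: Purple 0, Pink 19, Yellow 9, Teal 6, Orange 16, Blue 11. Pink and Orange advance.
Runoff: Pink is ranked above Orange on 19 ballots, Orange above Pink on 42.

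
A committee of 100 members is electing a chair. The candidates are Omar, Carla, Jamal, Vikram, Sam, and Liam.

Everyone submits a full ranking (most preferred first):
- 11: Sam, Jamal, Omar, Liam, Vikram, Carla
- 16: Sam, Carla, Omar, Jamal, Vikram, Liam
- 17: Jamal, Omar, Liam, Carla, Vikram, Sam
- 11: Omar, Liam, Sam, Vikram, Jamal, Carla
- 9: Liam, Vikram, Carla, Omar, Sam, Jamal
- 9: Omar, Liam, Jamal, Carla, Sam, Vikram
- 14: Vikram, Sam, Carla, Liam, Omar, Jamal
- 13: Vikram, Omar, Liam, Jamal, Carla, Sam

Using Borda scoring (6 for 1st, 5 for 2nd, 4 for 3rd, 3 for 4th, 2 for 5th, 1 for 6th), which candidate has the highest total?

Omar

Omar: 11×4 + 16×4 + 17×5 + 11×6 + 9×3 + 9×6 + 14×2 + 13×5 = 433
Carla: 11×1 + 16×5 + 17×3 + 11×1 + 9×4 + 9×3 + 14×4 + 13×2 = 298
Jamal: 11×5 + 16×3 + 17×6 + 11×2 + 9×1 + 9×4 + 14×1 + 13×3 = 325
Vikram: 11×2 + 16×2 + 17×2 + 11×3 + 9×5 + 9×1 + 14×6 + 13×6 = 337
Sam: 11×6 + 16×6 + 17×1 + 11×4 + 9×2 + 9×2 + 14×5 + 13×1 = 342
Liam: 11×3 + 16×1 + 17×4 + 11×5 + 9×6 + 9×5 + 14×3 + 13×4 = 365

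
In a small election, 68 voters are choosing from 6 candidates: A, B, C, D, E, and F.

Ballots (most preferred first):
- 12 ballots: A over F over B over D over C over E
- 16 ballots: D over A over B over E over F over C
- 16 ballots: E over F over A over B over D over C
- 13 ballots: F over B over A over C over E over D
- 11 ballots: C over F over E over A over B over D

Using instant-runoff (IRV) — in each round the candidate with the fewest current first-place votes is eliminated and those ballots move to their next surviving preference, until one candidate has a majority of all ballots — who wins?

Round 1: A 12, B 0, C 11, D 16, E 16, F 13. B eliminated.
Round 2: A 12, C 11, D 16, E 16, F 13. C eliminated.
Round 3: A 12, D 16, E 16, F 24. A eliminated.
Round 4: D 16, E 16, F 36. F has a majority (≥35).

F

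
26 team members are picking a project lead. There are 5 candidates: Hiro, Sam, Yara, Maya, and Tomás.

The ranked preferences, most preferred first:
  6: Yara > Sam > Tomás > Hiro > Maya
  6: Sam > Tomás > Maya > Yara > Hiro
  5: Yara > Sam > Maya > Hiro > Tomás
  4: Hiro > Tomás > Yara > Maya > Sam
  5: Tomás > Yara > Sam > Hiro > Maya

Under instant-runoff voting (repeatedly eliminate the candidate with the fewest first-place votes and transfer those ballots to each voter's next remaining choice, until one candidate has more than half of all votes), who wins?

Tomás

Round 1: Hiro 4, Sam 6, Yara 11, Maya 0, Tomás 5. Maya eliminated.
Round 2: Hiro 4, Sam 6, Yara 11, Tomás 5. Hiro eliminated.
Round 3: Sam 6, Yara 11, Tomás 9. Sam eliminated.
Round 4: Yara 11, Tomás 15. Tomás has a majority (≥14).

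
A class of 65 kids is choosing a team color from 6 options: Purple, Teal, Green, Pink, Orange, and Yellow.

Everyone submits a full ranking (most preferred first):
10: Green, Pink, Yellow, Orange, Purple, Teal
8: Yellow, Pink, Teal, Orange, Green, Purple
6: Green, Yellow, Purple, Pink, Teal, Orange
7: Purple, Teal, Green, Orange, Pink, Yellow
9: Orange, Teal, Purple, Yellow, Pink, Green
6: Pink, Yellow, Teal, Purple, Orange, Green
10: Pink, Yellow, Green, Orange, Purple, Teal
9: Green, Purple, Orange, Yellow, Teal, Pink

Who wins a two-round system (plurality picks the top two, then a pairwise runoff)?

Round 1 first-place votes: Purple 7, Teal 0, Green 25, Pink 16, Orange 9, Yellow 8. Green and Pink advance.
Runoff: Green is ranked above Pink on 32 ballots, Pink above Green on 33.

Pink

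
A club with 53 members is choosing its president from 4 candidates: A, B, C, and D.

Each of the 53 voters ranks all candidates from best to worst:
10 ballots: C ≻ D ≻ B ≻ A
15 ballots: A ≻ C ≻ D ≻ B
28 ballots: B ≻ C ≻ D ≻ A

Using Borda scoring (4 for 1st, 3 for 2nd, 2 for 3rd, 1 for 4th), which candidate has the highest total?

C

A: 10×1 + 15×4 + 28×1 = 98
B: 10×2 + 15×1 + 28×4 = 147
C: 10×4 + 15×3 + 28×3 = 169
D: 10×3 + 15×2 + 28×2 = 116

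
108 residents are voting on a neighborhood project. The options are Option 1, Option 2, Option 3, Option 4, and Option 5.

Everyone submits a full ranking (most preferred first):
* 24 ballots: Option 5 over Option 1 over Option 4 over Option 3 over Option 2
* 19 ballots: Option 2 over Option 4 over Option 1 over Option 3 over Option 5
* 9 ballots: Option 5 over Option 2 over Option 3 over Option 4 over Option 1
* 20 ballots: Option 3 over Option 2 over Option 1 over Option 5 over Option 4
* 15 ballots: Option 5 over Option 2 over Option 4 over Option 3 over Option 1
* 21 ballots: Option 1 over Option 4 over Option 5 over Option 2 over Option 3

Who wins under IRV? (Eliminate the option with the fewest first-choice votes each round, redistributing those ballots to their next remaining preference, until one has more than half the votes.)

Round 1: Option 1 21, Option 2 19, Option 3 20, Option 4 0, Option 5 48. Option 4 eliminated.
Round 2: Option 1 21, Option 2 19, Option 3 20, Option 5 48. Option 2 eliminated.
Round 3: Option 1 40, Option 3 20, Option 5 48. Option 3 eliminated.
Round 4: Option 1 60, Option 5 48. Option 1 has a majority (≥55).

Option 1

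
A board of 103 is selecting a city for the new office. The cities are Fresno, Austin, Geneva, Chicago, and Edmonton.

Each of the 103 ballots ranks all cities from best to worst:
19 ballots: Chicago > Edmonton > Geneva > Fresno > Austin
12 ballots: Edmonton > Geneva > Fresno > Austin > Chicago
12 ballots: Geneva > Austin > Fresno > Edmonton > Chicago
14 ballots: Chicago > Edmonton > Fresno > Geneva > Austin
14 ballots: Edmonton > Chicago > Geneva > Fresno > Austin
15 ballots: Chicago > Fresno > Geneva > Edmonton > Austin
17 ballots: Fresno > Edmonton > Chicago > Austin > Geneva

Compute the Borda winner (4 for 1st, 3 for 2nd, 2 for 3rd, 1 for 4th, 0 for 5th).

Fresno: 19×1 + 12×2 + 12×2 + 14×2 + 14×1 + 15×3 + 17×4 = 222
Austin: 19×0 + 12×1 + 12×3 + 14×0 + 14×0 + 15×0 + 17×1 = 65
Geneva: 19×2 + 12×3 + 12×4 + 14×1 + 14×2 + 15×2 + 17×0 = 194
Chicago: 19×4 + 12×0 + 12×0 + 14×4 + 14×3 + 15×4 + 17×2 = 268
Edmonton: 19×3 + 12×4 + 12×1 + 14×3 + 14×4 + 15×1 + 17×3 = 281

Edmonton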